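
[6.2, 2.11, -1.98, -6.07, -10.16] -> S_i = 6.20 + -4.09*i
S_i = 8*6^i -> [8, 48, 288, 1728, 10368]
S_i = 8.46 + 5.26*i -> [8.46, 13.72, 18.98, 24.24, 29.5]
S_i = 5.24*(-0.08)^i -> [5.24, -0.42, 0.03, -0.0, 0.0]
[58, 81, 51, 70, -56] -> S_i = Random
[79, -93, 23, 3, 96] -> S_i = Random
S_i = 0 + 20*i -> [0, 20, 40, 60, 80]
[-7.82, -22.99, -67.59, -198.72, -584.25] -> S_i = -7.82*2.94^i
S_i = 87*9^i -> [87, 783, 7047, 63423, 570807]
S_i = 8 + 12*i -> [8, 20, 32, 44, 56]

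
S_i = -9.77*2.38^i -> [-9.77, -23.25, -55.34, -131.71, -313.47]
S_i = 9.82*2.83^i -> [9.82, 27.79, 78.65, 222.57, 629.88]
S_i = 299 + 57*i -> [299, 356, 413, 470, 527]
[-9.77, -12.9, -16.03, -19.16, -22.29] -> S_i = -9.77 + -3.13*i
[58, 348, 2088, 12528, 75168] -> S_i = 58*6^i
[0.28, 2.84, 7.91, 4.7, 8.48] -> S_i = Random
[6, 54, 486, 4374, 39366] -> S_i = 6*9^i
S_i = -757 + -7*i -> [-757, -764, -771, -778, -785]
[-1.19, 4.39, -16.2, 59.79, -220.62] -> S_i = -1.19*(-3.69)^i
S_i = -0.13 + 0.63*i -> [-0.13, 0.5, 1.13, 1.76, 2.39]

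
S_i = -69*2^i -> [-69, -138, -276, -552, -1104]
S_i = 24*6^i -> [24, 144, 864, 5184, 31104]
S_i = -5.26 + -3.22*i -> [-5.26, -8.48, -11.7, -14.92, -18.14]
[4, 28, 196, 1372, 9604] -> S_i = 4*7^i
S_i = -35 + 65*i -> [-35, 30, 95, 160, 225]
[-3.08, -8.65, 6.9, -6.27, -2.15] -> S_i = Random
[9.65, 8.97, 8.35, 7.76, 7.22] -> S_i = 9.65*0.93^i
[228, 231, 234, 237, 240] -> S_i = 228 + 3*i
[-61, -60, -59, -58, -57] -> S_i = -61 + 1*i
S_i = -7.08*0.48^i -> [-7.08, -3.4, -1.63, -0.78, -0.38]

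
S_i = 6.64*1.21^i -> [6.64, 8.03, 9.72, 11.76, 14.23]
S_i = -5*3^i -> [-5, -15, -45, -135, -405]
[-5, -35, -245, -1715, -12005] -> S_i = -5*7^i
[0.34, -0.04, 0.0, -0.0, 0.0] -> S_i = 0.34*(-0.12)^i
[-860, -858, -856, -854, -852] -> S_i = -860 + 2*i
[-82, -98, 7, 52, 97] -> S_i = Random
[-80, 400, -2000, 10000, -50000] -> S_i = -80*-5^i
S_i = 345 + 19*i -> [345, 364, 383, 402, 421]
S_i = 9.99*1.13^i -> [9.99, 11.29, 12.76, 14.41, 16.29]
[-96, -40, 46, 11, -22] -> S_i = Random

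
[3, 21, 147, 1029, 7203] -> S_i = 3*7^i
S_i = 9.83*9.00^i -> [9.83, 88.47, 796.23, 7166.07, 64494.63]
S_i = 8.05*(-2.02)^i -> [8.05, -16.26, 32.85, -66.35, 134.03]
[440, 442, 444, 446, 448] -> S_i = 440 + 2*i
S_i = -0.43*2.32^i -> [-0.43, -1.0, -2.31, -5.37, -12.46]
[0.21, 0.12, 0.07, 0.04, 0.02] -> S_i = 0.21*0.58^i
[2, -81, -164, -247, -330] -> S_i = 2 + -83*i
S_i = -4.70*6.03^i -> [-4.7, -28.34, -170.9, -1030.5, -6213.94]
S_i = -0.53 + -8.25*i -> [-0.53, -8.78, -17.03, -25.28, -33.53]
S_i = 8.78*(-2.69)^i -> [8.78, -23.62, 63.53, -170.9, 459.73]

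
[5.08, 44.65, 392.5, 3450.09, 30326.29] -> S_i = 5.08*8.79^i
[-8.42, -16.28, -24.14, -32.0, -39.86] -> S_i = -8.42 + -7.86*i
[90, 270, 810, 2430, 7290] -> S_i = 90*3^i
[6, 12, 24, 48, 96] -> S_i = 6*2^i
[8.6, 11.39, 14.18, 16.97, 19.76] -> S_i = 8.60 + 2.79*i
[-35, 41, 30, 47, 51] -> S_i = Random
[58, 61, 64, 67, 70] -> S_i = 58 + 3*i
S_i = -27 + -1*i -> [-27, -28, -29, -30, -31]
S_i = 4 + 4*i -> [4, 8, 12, 16, 20]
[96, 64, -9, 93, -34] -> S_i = Random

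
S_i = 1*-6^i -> [1, -6, 36, -216, 1296]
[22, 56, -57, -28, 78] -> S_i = Random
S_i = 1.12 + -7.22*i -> [1.12, -6.1, -13.32, -20.54, -27.76]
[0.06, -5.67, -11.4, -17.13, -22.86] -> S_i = 0.06 + -5.73*i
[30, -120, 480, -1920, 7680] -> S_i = 30*-4^i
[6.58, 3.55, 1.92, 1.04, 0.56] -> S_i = 6.58*0.54^i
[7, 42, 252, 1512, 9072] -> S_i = 7*6^i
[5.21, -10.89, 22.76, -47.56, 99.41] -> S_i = 5.21*(-2.09)^i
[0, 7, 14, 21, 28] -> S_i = 0 + 7*i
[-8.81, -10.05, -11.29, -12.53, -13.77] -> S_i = -8.81 + -1.24*i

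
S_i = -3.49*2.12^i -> [-3.49, -7.4, -15.69, -33.25, -70.5]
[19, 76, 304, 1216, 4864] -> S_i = 19*4^i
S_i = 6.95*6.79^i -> [6.95, 47.19, 320.42, 2175.68, 14772.84]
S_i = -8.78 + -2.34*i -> [-8.78, -11.12, -13.46, -15.8, -18.14]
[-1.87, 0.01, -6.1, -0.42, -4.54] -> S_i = Random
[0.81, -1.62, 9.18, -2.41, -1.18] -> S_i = Random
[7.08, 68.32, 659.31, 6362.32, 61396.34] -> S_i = 7.08*9.65^i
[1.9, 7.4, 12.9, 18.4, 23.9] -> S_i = 1.90 + 5.50*i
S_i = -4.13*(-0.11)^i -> [-4.13, 0.45, -0.05, 0.01, -0.0]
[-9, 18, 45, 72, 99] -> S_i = -9 + 27*i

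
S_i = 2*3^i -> [2, 6, 18, 54, 162]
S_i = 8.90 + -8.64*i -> [8.9, 0.26, -8.38, -17.02, -25.66]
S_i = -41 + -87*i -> [-41, -128, -215, -302, -389]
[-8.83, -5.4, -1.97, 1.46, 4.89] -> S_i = -8.83 + 3.43*i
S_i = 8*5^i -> [8, 40, 200, 1000, 5000]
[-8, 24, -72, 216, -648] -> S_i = -8*-3^i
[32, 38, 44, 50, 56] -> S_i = 32 + 6*i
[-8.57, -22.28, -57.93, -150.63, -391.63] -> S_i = -8.57*2.60^i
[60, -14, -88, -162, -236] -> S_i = 60 + -74*i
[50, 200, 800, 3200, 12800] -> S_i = 50*4^i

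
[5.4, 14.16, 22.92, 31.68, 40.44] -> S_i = 5.40 + 8.76*i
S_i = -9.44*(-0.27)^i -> [-9.44, 2.55, -0.69, 0.19, -0.05]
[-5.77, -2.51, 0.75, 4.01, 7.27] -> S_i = -5.77 + 3.26*i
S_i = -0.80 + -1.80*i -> [-0.8, -2.6, -4.4, -6.2, -8.0]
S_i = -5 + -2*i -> [-5, -7, -9, -11, -13]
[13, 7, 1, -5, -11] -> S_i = 13 + -6*i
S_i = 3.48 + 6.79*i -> [3.48, 10.27, 17.06, 23.85, 30.64]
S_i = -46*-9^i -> [-46, 414, -3726, 33534, -301806]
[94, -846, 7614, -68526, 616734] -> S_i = 94*-9^i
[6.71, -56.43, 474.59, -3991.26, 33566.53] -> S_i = 6.71*(-8.41)^i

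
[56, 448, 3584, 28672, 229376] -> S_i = 56*8^i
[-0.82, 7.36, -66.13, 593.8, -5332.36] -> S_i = -0.82*(-8.98)^i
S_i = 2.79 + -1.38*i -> [2.79, 1.41, 0.03, -1.35, -2.73]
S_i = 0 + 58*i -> [0, 58, 116, 174, 232]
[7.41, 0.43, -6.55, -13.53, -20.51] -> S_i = 7.41 + -6.98*i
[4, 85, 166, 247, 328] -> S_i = 4 + 81*i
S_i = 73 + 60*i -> [73, 133, 193, 253, 313]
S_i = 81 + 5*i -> [81, 86, 91, 96, 101]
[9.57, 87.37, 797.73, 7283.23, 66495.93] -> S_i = 9.57*9.13^i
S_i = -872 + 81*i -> [-872, -791, -710, -629, -548]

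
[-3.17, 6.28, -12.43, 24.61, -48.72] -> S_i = -3.17*(-1.98)^i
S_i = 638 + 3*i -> [638, 641, 644, 647, 650]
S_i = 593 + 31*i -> [593, 624, 655, 686, 717]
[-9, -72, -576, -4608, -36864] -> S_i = -9*8^i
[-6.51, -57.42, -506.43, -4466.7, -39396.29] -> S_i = -6.51*8.82^i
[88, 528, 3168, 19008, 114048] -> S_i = 88*6^i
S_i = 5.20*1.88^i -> [5.2, 9.78, 18.38, 34.55, 64.96]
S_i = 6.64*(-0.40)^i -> [6.64, -2.66, 1.06, -0.42, 0.17]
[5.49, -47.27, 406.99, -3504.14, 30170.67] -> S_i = 5.49*(-8.61)^i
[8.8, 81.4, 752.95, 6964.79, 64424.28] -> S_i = 8.80*9.25^i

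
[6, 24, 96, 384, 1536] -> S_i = 6*4^i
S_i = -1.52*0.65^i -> [-1.52, -0.99, -0.64, -0.42, -0.27]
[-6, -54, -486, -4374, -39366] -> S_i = -6*9^i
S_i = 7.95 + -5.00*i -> [7.95, 2.95, -2.05, -7.05, -12.05]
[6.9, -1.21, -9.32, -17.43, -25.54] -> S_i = 6.90 + -8.11*i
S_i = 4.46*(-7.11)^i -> [4.46, -31.71, 225.46, -1603.04, 11397.6]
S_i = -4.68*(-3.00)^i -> [-4.68, 14.04, -42.12, 126.36, -379.08]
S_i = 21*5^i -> [21, 105, 525, 2625, 13125]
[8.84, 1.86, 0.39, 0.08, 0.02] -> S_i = 8.84*0.21^i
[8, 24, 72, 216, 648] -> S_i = 8*3^i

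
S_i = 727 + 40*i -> [727, 767, 807, 847, 887]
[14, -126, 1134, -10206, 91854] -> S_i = 14*-9^i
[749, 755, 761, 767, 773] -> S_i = 749 + 6*i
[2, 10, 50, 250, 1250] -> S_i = 2*5^i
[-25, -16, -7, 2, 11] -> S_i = -25 + 9*i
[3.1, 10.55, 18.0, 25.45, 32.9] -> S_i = 3.10 + 7.45*i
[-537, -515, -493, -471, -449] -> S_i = -537 + 22*i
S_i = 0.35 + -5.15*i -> [0.35, -4.8, -9.95, -15.1, -20.25]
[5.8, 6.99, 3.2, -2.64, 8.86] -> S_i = Random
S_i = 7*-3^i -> [7, -21, 63, -189, 567]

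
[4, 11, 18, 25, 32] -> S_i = 4 + 7*i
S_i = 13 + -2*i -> [13, 11, 9, 7, 5]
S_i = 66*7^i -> [66, 462, 3234, 22638, 158466]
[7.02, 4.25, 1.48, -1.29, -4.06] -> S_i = 7.02 + -2.77*i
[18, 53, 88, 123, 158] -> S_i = 18 + 35*i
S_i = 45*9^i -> [45, 405, 3645, 32805, 295245]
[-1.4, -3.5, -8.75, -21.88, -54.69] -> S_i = -1.40*2.50^i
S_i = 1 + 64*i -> [1, 65, 129, 193, 257]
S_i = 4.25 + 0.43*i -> [4.25, 4.68, 5.11, 5.54, 5.97]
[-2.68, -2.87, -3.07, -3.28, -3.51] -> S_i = -2.68*1.07^i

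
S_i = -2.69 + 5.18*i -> [-2.69, 2.49, 7.67, 12.85, 18.03]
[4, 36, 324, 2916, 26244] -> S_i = 4*9^i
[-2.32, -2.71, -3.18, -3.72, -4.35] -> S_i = -2.32*1.17^i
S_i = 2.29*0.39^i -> [2.29, 0.89, 0.35, 0.14, 0.05]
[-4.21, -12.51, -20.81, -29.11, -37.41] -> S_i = -4.21 + -8.30*i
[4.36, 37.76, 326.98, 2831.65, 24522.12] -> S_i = 4.36*8.66^i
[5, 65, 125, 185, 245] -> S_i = 5 + 60*i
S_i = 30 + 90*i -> [30, 120, 210, 300, 390]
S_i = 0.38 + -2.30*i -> [0.38, -1.92, -4.22, -6.52, -8.82]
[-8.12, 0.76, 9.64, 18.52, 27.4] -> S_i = -8.12 + 8.88*i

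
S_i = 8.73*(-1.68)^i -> [8.73, -14.67, 24.64, -41.39, 69.54]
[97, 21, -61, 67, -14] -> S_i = Random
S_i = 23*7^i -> [23, 161, 1127, 7889, 55223]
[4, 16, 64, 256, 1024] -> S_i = 4*4^i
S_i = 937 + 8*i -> [937, 945, 953, 961, 969]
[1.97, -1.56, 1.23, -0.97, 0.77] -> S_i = 1.97*(-0.79)^i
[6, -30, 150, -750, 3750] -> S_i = 6*-5^i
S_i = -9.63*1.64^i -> [-9.63, -15.79, -25.9, -42.48, -69.66]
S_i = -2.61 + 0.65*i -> [-2.61, -1.96, -1.31, -0.66, -0.01]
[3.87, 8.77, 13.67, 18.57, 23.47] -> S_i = 3.87 + 4.90*i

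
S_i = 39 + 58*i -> [39, 97, 155, 213, 271]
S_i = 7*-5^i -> [7, -35, 175, -875, 4375]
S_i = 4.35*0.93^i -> [4.35, 4.05, 3.76, 3.5, 3.25]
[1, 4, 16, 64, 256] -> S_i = 1*4^i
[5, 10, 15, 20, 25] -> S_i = 5 + 5*i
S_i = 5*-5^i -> [5, -25, 125, -625, 3125]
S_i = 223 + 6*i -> [223, 229, 235, 241, 247]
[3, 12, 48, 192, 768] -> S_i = 3*4^i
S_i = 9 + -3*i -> [9, 6, 3, 0, -3]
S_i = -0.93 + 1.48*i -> [-0.93, 0.55, 2.03, 3.51, 4.99]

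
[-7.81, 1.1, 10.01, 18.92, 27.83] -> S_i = -7.81 + 8.91*i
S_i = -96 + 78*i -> [-96, -18, 60, 138, 216]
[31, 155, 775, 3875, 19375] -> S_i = 31*5^i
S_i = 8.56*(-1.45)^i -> [8.56, -12.41, 18.0, -26.1, 37.84]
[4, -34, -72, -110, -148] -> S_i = 4 + -38*i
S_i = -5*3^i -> [-5, -15, -45, -135, -405]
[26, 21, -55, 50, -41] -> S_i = Random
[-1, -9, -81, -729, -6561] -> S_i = -1*9^i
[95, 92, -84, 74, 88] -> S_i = Random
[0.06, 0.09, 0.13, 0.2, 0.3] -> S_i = 0.06*1.49^i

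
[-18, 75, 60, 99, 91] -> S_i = Random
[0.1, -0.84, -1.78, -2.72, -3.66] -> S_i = 0.10 + -0.94*i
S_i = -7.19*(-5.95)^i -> [-7.19, 42.78, -254.54, 1514.54, -9011.49]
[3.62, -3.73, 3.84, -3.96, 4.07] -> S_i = 3.62*(-1.03)^i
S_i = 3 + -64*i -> [3, -61, -125, -189, -253]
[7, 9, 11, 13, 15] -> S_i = 7 + 2*i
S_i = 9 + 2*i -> [9, 11, 13, 15, 17]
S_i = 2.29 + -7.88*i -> [2.29, -5.59, -13.47, -21.35, -29.23]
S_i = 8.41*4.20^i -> [8.41, 35.32, 148.35, 623.08, 2616.94]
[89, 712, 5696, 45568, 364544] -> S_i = 89*8^i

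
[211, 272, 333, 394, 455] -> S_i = 211 + 61*i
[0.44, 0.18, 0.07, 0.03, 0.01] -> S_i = 0.44*0.41^i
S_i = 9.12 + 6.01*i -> [9.12, 15.13, 21.14, 27.15, 33.16]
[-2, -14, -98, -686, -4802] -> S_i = -2*7^i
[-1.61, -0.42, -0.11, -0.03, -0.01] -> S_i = -1.61*0.26^i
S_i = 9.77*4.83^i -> [9.77, 47.19, 227.92, 1100.87, 5317.2]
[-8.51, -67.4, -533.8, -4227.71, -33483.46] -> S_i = -8.51*7.92^i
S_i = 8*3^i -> [8, 24, 72, 216, 648]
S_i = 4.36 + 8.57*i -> [4.36, 12.93, 21.5, 30.07, 38.64]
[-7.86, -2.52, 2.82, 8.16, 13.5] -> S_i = -7.86 + 5.34*i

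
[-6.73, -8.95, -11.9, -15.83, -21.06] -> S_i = -6.73*1.33^i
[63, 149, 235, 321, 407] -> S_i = 63 + 86*i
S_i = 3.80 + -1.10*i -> [3.8, 2.7, 1.6, 0.5, -0.6]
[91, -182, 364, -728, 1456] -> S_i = 91*-2^i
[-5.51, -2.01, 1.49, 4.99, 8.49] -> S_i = -5.51 + 3.50*i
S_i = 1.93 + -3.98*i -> [1.93, -2.05, -6.03, -10.01, -13.99]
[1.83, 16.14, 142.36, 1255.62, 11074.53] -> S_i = 1.83*8.82^i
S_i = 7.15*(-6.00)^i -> [7.15, -42.9, 257.4, -1544.4, 9266.4]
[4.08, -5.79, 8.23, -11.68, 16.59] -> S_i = 4.08*(-1.42)^i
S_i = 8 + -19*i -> [8, -11, -30, -49, -68]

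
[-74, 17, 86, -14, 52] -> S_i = Random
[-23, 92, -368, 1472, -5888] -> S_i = -23*-4^i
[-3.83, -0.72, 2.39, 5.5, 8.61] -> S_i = -3.83 + 3.11*i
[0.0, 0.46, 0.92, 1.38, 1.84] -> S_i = 0.00 + 0.46*i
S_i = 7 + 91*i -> [7, 98, 189, 280, 371]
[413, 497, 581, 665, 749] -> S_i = 413 + 84*i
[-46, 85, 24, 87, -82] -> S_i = Random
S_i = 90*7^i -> [90, 630, 4410, 30870, 216090]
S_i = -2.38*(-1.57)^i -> [-2.38, 3.74, -5.87, 9.21, -14.46]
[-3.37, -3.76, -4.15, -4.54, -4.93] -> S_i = -3.37 + -0.39*i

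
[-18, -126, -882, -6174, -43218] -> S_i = -18*7^i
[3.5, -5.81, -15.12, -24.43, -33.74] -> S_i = 3.50 + -9.31*i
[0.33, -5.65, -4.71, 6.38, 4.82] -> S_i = Random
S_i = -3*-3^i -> [-3, 9, -27, 81, -243]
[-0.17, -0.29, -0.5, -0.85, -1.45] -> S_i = -0.17*1.71^i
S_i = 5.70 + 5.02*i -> [5.7, 10.72, 15.74, 20.76, 25.78]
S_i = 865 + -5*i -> [865, 860, 855, 850, 845]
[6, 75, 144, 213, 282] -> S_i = 6 + 69*i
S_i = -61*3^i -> [-61, -183, -549, -1647, -4941]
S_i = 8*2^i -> [8, 16, 32, 64, 128]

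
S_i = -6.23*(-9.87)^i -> [-6.23, 61.49, -606.91, 5990.17, -59123.03]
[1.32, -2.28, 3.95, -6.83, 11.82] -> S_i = 1.32*(-1.73)^i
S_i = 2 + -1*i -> [2, 1, 0, -1, -2]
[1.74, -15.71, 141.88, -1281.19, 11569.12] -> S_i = 1.74*(-9.03)^i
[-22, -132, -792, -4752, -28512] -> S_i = -22*6^i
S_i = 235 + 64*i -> [235, 299, 363, 427, 491]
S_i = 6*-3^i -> [6, -18, 54, -162, 486]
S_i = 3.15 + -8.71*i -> [3.15, -5.56, -14.27, -22.98, -31.69]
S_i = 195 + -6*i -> [195, 189, 183, 177, 171]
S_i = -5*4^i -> [-5, -20, -80, -320, -1280]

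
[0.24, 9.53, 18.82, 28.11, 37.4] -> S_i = 0.24 + 9.29*i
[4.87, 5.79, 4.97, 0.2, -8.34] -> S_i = Random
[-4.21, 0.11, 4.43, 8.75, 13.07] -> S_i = -4.21 + 4.32*i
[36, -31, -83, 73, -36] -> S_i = Random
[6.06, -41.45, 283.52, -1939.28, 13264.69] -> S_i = 6.06*(-6.84)^i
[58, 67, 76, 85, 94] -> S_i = 58 + 9*i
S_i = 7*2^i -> [7, 14, 28, 56, 112]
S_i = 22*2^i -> [22, 44, 88, 176, 352]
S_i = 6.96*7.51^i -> [6.96, 52.27, 392.54, 2948.01, 22139.56]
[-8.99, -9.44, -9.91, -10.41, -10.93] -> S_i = -8.99*1.05^i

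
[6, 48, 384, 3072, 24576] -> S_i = 6*8^i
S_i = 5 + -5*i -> [5, 0, -5, -10, -15]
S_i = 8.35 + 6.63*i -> [8.35, 14.98, 21.61, 28.24, 34.87]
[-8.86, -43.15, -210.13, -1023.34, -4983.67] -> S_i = -8.86*4.87^i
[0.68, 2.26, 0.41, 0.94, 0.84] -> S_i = Random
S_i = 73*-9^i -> [73, -657, 5913, -53217, 478953]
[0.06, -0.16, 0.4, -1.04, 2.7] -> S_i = 0.06*(-2.59)^i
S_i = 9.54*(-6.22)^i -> [9.54, -59.34, 369.09, -2295.72, 14279.4]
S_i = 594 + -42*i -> [594, 552, 510, 468, 426]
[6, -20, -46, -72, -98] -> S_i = 6 + -26*i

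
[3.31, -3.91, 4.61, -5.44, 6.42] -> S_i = 3.31*(-1.18)^i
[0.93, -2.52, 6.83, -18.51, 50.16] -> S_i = 0.93*(-2.71)^i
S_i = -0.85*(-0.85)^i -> [-0.85, 0.72, -0.61, 0.52, -0.44]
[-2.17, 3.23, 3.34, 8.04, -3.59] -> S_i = Random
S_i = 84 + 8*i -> [84, 92, 100, 108, 116]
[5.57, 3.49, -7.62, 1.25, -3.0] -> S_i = Random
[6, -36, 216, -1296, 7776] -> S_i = 6*-6^i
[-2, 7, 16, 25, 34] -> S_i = -2 + 9*i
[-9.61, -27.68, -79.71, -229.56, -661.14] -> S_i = -9.61*2.88^i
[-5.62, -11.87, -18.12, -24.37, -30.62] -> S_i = -5.62 + -6.25*i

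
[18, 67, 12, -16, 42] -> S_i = Random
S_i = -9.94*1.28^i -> [-9.94, -12.72, -16.29, -20.85, -26.68]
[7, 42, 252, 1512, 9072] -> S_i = 7*6^i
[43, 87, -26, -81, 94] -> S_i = Random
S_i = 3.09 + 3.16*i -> [3.09, 6.25, 9.41, 12.57, 15.73]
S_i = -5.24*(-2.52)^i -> [-5.24, 13.2, -33.28, 83.86, -211.32]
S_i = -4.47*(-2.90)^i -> [-4.47, 12.96, -37.59, 109.02, -316.15]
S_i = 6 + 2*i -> [6, 8, 10, 12, 14]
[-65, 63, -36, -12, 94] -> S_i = Random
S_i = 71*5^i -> [71, 355, 1775, 8875, 44375]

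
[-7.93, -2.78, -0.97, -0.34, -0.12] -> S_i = -7.93*0.35^i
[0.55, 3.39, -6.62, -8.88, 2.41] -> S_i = Random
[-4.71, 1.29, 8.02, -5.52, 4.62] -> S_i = Random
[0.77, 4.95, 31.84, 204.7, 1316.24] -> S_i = 0.77*6.43^i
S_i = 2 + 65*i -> [2, 67, 132, 197, 262]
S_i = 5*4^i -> [5, 20, 80, 320, 1280]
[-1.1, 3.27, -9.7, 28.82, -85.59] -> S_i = -1.10*(-2.97)^i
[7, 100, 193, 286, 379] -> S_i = 7 + 93*i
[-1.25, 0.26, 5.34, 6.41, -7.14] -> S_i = Random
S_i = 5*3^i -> [5, 15, 45, 135, 405]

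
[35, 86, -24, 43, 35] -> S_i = Random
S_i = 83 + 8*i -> [83, 91, 99, 107, 115]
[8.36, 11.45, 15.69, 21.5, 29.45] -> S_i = 8.36*1.37^i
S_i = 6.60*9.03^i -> [6.6, 59.6, 538.17, 4859.67, 43882.86]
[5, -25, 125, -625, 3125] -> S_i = 5*-5^i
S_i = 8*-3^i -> [8, -24, 72, -216, 648]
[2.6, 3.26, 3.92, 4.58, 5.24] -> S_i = 2.60 + 0.66*i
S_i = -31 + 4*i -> [-31, -27, -23, -19, -15]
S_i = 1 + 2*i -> [1, 3, 5, 7, 9]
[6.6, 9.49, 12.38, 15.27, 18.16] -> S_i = 6.60 + 2.89*i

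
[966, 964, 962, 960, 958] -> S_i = 966 + -2*i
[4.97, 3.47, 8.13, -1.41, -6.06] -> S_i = Random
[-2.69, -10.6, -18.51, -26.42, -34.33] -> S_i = -2.69 + -7.91*i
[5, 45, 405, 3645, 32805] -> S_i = 5*9^i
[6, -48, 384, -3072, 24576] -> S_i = 6*-8^i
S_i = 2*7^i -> [2, 14, 98, 686, 4802]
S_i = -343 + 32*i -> [-343, -311, -279, -247, -215]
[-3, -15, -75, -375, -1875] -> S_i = -3*5^i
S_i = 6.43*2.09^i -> [6.43, 13.44, 28.09, 58.7, 122.69]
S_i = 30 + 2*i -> [30, 32, 34, 36, 38]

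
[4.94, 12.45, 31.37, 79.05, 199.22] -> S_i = 4.94*2.52^i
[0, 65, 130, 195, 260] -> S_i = 0 + 65*i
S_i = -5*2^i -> [-5, -10, -20, -40, -80]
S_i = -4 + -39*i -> [-4, -43, -82, -121, -160]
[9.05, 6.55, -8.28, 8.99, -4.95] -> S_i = Random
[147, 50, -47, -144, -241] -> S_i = 147 + -97*i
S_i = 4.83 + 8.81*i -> [4.83, 13.64, 22.45, 31.26, 40.07]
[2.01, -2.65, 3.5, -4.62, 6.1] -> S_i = 2.01*(-1.32)^i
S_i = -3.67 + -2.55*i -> [-3.67, -6.22, -8.77, -11.32, -13.87]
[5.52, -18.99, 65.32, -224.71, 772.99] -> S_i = 5.52*(-3.44)^i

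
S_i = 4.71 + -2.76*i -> [4.71, 1.95, -0.81, -3.57, -6.33]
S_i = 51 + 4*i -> [51, 55, 59, 63, 67]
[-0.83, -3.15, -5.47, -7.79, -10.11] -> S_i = -0.83 + -2.32*i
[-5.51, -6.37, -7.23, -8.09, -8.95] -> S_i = -5.51 + -0.86*i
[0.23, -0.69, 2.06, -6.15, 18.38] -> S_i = 0.23*(-2.99)^i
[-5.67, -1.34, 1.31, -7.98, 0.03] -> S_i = Random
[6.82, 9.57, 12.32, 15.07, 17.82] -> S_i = 6.82 + 2.75*i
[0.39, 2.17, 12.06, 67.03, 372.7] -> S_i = 0.39*5.56^i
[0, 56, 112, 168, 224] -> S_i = 0 + 56*i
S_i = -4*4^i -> [-4, -16, -64, -256, -1024]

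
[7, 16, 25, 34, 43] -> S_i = 7 + 9*i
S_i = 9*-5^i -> [9, -45, 225, -1125, 5625]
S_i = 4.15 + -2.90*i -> [4.15, 1.25, -1.65, -4.55, -7.45]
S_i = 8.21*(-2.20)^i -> [8.21, -18.06, 39.74, -87.42, 192.32]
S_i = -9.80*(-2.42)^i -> [-9.8, 23.72, -57.39, 138.89, -336.11]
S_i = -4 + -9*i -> [-4, -13, -22, -31, -40]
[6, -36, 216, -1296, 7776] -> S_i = 6*-6^i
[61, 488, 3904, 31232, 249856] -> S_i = 61*8^i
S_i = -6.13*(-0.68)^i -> [-6.13, 4.17, -2.83, 1.93, -1.31]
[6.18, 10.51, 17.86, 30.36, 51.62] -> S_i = 6.18*1.70^i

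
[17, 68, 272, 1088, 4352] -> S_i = 17*4^i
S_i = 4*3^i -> [4, 12, 36, 108, 324]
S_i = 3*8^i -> [3, 24, 192, 1536, 12288]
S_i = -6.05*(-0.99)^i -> [-6.05, 5.99, -5.93, 5.87, -5.81]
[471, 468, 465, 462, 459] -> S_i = 471 + -3*i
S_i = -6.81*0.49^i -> [-6.81, -3.34, -1.64, -0.8, -0.39]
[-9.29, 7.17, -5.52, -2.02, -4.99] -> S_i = Random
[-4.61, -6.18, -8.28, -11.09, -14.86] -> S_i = -4.61*1.34^i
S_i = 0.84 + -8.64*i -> [0.84, -7.8, -16.44, -25.08, -33.72]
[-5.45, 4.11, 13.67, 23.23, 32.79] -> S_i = -5.45 + 9.56*i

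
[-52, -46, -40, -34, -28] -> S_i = -52 + 6*i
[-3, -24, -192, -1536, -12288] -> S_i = -3*8^i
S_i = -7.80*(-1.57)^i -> [-7.8, 12.25, -19.23, 30.19, -47.39]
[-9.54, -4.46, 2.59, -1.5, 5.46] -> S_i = Random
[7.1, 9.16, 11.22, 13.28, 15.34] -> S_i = 7.10 + 2.06*i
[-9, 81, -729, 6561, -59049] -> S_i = -9*-9^i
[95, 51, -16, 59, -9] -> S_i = Random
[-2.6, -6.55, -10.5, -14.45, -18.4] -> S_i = -2.60 + -3.95*i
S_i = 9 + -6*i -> [9, 3, -3, -9, -15]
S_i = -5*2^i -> [-5, -10, -20, -40, -80]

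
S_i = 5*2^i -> [5, 10, 20, 40, 80]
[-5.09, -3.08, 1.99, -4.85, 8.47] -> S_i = Random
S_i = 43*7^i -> [43, 301, 2107, 14749, 103243]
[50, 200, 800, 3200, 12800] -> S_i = 50*4^i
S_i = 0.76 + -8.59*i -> [0.76, -7.83, -16.42, -25.01, -33.6]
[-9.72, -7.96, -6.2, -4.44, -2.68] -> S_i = -9.72 + 1.76*i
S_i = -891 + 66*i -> [-891, -825, -759, -693, -627]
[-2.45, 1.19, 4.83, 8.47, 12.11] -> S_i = -2.45 + 3.64*i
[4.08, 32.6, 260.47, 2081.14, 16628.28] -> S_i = 4.08*7.99^i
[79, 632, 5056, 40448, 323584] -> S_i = 79*8^i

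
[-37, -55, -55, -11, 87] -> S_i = Random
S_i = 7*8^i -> [7, 56, 448, 3584, 28672]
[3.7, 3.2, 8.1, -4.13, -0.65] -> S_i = Random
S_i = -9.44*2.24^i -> [-9.44, -21.15, -47.37, -106.1, -237.66]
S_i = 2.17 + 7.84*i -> [2.17, 10.01, 17.85, 25.69, 33.53]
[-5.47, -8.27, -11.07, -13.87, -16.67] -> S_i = -5.47 + -2.80*i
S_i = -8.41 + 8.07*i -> [-8.41, -0.34, 7.73, 15.8, 23.87]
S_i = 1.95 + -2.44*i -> [1.95, -0.49, -2.93, -5.37, -7.81]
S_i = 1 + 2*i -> [1, 3, 5, 7, 9]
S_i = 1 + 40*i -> [1, 41, 81, 121, 161]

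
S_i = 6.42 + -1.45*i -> [6.42, 4.97, 3.52, 2.07, 0.62]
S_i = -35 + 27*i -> [-35, -8, 19, 46, 73]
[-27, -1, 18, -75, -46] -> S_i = Random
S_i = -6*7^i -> [-6, -42, -294, -2058, -14406]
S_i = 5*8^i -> [5, 40, 320, 2560, 20480]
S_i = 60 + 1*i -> [60, 61, 62, 63, 64]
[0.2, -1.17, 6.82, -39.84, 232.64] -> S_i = 0.20*(-5.84)^i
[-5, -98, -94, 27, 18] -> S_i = Random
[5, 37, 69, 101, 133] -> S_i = 5 + 32*i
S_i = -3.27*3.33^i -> [-3.27, -10.89, -36.26, -120.75, -402.09]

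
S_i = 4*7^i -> [4, 28, 196, 1372, 9604]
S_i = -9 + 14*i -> [-9, 5, 19, 33, 47]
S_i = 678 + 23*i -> [678, 701, 724, 747, 770]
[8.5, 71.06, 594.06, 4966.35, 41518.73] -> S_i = 8.50*8.36^i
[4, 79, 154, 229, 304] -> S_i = 4 + 75*i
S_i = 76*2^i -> [76, 152, 304, 608, 1216]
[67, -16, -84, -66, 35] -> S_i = Random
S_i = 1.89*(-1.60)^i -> [1.89, -3.02, 4.84, -7.74, 12.39]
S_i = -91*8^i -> [-91, -728, -5824, -46592, -372736]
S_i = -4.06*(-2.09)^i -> [-4.06, 8.49, -17.73, 37.07, -77.47]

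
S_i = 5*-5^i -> [5, -25, 125, -625, 3125]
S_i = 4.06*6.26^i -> [4.06, 25.42, 159.1, 995.98, 6234.81]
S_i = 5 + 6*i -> [5, 11, 17, 23, 29]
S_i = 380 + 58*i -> [380, 438, 496, 554, 612]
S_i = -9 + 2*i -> [-9, -7, -5, -3, -1]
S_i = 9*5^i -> [9, 45, 225, 1125, 5625]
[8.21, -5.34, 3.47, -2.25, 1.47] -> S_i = 8.21*(-0.65)^i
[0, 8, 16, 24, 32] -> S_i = 0 + 8*i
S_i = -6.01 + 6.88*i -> [-6.01, 0.87, 7.75, 14.63, 21.51]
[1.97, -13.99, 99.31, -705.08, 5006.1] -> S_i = 1.97*(-7.10)^i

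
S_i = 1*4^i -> [1, 4, 16, 64, 256]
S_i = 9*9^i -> [9, 81, 729, 6561, 59049]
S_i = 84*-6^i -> [84, -504, 3024, -18144, 108864]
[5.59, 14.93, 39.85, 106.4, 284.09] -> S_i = 5.59*2.67^i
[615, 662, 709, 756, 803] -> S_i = 615 + 47*i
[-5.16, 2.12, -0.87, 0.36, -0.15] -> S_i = -5.16*(-0.41)^i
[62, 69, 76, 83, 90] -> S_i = 62 + 7*i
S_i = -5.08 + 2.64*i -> [-5.08, -2.44, 0.2, 2.84, 5.48]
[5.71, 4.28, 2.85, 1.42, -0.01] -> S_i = 5.71 + -1.43*i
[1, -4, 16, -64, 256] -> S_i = 1*-4^i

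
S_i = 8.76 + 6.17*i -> [8.76, 14.93, 21.1, 27.27, 33.44]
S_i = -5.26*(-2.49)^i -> [-5.26, 13.1, -32.61, 81.21, -202.2]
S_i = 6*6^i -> [6, 36, 216, 1296, 7776]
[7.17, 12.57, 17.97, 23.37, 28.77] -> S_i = 7.17 + 5.40*i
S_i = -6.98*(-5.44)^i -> [-6.98, 37.97, -206.56, 1123.7, -6112.95]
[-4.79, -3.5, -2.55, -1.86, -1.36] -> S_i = -4.79*0.73^i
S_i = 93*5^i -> [93, 465, 2325, 11625, 58125]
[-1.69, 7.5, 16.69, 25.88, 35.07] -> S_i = -1.69 + 9.19*i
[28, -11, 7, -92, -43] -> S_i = Random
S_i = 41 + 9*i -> [41, 50, 59, 68, 77]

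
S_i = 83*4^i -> [83, 332, 1328, 5312, 21248]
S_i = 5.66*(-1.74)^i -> [5.66, -9.85, 17.14, -29.82, 51.88]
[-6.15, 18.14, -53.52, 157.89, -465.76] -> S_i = -6.15*(-2.95)^i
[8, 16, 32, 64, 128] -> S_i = 8*2^i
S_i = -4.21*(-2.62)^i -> [-4.21, 11.03, -28.9, 75.72, -198.38]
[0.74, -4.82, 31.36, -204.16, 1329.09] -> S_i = 0.74*(-6.51)^i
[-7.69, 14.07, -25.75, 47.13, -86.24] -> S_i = -7.69*(-1.83)^i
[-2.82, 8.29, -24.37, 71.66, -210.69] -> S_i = -2.82*(-2.94)^i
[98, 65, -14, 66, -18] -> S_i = Random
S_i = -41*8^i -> [-41, -328, -2624, -20992, -167936]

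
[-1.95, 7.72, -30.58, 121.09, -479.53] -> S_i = -1.95*(-3.96)^i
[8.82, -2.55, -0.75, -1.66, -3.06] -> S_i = Random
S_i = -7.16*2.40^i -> [-7.16, -17.18, -41.24, -98.98, -237.55]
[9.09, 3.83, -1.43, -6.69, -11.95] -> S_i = 9.09 + -5.26*i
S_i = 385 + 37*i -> [385, 422, 459, 496, 533]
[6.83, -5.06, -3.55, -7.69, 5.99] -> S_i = Random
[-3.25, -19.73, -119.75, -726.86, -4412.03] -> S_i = -3.25*6.07^i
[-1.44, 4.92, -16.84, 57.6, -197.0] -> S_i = -1.44*(-3.42)^i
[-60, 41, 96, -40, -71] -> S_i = Random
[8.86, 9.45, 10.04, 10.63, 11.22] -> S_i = 8.86 + 0.59*i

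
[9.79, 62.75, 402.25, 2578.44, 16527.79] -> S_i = 9.79*6.41^i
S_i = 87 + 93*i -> [87, 180, 273, 366, 459]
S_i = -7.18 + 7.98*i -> [-7.18, 0.8, 8.78, 16.76, 24.74]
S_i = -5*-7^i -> [-5, 35, -245, 1715, -12005]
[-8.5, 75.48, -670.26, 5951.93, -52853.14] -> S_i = -8.50*(-8.88)^i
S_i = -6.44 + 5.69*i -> [-6.44, -0.75, 4.94, 10.63, 16.32]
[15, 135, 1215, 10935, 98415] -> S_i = 15*9^i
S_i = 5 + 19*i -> [5, 24, 43, 62, 81]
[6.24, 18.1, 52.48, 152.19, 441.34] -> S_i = 6.24*2.90^i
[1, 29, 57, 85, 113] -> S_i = 1 + 28*i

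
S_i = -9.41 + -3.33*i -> [-9.41, -12.74, -16.07, -19.4, -22.73]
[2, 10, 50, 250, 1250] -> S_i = 2*5^i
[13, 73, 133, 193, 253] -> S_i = 13 + 60*i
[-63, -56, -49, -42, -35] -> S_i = -63 + 7*i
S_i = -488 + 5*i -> [-488, -483, -478, -473, -468]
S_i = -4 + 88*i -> [-4, 84, 172, 260, 348]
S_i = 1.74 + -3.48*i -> [1.74, -1.74, -5.22, -8.7, -12.18]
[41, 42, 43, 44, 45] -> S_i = 41 + 1*i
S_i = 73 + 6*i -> [73, 79, 85, 91, 97]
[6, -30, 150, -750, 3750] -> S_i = 6*-5^i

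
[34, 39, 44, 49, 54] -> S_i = 34 + 5*i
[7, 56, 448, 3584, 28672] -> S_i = 7*8^i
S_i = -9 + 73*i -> [-9, 64, 137, 210, 283]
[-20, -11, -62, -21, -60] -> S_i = Random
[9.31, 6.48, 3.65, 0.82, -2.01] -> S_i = 9.31 + -2.83*i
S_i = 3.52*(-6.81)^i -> [3.52, -23.97, 163.24, -1111.69, 7570.61]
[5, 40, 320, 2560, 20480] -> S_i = 5*8^i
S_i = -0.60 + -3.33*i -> [-0.6, -3.93, -7.26, -10.59, -13.92]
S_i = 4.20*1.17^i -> [4.2, 4.91, 5.75, 6.73, 7.87]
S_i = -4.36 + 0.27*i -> [-4.36, -4.09, -3.82, -3.55, -3.28]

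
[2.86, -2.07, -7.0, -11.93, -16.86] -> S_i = 2.86 + -4.93*i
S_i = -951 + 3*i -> [-951, -948, -945, -942, -939]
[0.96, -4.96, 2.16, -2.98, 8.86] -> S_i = Random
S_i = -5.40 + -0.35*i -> [-5.4, -5.75, -6.1, -6.45, -6.8]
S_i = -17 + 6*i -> [-17, -11, -5, 1, 7]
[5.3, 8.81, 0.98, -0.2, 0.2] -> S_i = Random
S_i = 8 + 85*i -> [8, 93, 178, 263, 348]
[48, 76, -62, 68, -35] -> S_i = Random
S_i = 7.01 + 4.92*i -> [7.01, 11.93, 16.85, 21.77, 26.69]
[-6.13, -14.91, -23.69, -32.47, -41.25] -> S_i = -6.13 + -8.78*i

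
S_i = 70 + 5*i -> [70, 75, 80, 85, 90]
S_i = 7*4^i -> [7, 28, 112, 448, 1792]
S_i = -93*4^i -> [-93, -372, -1488, -5952, -23808]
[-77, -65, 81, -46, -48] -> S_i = Random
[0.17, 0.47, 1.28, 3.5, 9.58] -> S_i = 0.17*2.74^i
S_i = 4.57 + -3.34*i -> [4.57, 1.23, -2.11, -5.45, -8.79]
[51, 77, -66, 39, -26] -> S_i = Random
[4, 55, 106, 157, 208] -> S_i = 4 + 51*i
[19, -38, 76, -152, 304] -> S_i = 19*-2^i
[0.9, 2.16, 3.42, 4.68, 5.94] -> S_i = 0.90 + 1.26*i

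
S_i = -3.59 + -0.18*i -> [-3.59, -3.77, -3.95, -4.13, -4.31]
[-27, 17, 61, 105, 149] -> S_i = -27 + 44*i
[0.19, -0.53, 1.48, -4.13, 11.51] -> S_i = 0.19*(-2.79)^i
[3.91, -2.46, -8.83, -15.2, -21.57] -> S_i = 3.91 + -6.37*i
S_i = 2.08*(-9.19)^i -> [2.08, -19.12, 175.67, -1614.4, 14836.29]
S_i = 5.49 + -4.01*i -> [5.49, 1.48, -2.53, -6.54, -10.55]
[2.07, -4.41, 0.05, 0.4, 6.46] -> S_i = Random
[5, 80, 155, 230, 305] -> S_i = 5 + 75*i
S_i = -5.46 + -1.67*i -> [-5.46, -7.13, -8.8, -10.47, -12.14]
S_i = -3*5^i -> [-3, -15, -75, -375, -1875]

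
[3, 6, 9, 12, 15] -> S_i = 3 + 3*i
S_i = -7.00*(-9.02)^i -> [-7.0, 63.14, -569.52, 5137.1, -46336.6]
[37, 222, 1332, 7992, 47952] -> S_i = 37*6^i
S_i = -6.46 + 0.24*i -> [-6.46, -6.22, -5.98, -5.74, -5.5]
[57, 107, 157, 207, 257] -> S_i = 57 + 50*i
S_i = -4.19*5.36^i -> [-4.19, -22.46, -120.38, -645.22, -3458.38]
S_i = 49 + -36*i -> [49, 13, -23, -59, -95]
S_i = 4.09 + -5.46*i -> [4.09, -1.37, -6.83, -12.29, -17.75]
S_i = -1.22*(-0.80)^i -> [-1.22, 0.98, -0.78, 0.62, -0.5]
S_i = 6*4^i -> [6, 24, 96, 384, 1536]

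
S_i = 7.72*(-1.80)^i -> [7.72, -13.9, 25.01, -45.02, 81.04]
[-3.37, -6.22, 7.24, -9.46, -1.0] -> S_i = Random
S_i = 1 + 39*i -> [1, 40, 79, 118, 157]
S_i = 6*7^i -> [6, 42, 294, 2058, 14406]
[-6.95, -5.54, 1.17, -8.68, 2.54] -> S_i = Random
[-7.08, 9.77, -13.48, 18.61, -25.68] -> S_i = -7.08*(-1.38)^i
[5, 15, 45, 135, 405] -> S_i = 5*3^i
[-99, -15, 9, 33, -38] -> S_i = Random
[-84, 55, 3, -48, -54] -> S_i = Random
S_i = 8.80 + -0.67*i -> [8.8, 8.13, 7.46, 6.79, 6.12]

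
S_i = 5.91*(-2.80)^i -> [5.91, -16.55, 46.33, -129.74, 363.26]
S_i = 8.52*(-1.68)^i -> [8.52, -14.31, 24.05, -40.4, 67.87]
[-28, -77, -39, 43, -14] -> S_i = Random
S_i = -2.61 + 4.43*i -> [-2.61, 1.82, 6.25, 10.68, 15.11]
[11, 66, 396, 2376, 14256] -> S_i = 11*6^i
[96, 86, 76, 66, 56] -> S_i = 96 + -10*i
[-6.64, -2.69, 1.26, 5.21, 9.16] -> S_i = -6.64 + 3.95*i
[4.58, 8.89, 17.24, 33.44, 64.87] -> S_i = 4.58*1.94^i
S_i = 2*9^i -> [2, 18, 162, 1458, 13122]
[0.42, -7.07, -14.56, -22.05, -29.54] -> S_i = 0.42 + -7.49*i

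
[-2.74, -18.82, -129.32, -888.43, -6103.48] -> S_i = -2.74*6.87^i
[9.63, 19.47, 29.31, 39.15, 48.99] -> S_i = 9.63 + 9.84*i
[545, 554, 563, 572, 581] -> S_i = 545 + 9*i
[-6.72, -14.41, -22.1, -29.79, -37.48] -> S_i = -6.72 + -7.69*i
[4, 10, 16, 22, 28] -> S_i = 4 + 6*i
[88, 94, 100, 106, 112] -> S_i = 88 + 6*i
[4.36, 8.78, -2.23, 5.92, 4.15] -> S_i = Random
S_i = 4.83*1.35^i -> [4.83, 6.52, 8.8, 11.88, 16.04]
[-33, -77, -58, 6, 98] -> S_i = Random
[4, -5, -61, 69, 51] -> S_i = Random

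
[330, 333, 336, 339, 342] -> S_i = 330 + 3*i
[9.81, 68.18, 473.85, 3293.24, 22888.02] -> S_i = 9.81*6.95^i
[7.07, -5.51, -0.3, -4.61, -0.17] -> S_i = Random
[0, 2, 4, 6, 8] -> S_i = 0 + 2*i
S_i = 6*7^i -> [6, 42, 294, 2058, 14406]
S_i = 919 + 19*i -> [919, 938, 957, 976, 995]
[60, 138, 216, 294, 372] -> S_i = 60 + 78*i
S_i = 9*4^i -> [9, 36, 144, 576, 2304]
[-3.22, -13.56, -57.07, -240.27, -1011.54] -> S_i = -3.22*4.21^i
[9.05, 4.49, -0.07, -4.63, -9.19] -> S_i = 9.05 + -4.56*i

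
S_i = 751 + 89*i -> [751, 840, 929, 1018, 1107]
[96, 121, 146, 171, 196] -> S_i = 96 + 25*i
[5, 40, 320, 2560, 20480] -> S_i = 5*8^i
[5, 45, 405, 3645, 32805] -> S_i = 5*9^i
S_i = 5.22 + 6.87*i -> [5.22, 12.09, 18.96, 25.83, 32.7]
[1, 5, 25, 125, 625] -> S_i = 1*5^i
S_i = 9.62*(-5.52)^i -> [9.62, -53.1, 293.13, -1618.05, 8931.64]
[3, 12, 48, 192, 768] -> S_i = 3*4^i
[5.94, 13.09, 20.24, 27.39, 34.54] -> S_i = 5.94 + 7.15*i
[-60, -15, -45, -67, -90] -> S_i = Random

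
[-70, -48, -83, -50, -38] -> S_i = Random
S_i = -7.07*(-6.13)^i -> [-7.07, 43.34, -265.67, 1628.55, -9983.01]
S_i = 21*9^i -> [21, 189, 1701, 15309, 137781]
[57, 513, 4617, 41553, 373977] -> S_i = 57*9^i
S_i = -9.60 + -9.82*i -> [-9.6, -19.42, -29.24, -39.06, -48.88]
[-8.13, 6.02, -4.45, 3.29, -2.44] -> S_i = -8.13*(-0.74)^i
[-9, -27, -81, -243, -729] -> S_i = -9*3^i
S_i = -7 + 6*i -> [-7, -1, 5, 11, 17]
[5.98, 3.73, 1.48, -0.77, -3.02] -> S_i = 5.98 + -2.25*i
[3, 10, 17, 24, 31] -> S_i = 3 + 7*i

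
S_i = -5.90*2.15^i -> [-5.9, -12.68, -27.27, -58.64, -126.07]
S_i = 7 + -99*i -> [7, -92, -191, -290, -389]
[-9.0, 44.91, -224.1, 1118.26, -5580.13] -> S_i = -9.00*(-4.99)^i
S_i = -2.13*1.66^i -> [-2.13, -3.54, -5.87, -9.74, -16.17]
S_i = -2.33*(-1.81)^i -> [-2.33, 4.22, -7.63, 13.82, -25.01]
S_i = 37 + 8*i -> [37, 45, 53, 61, 69]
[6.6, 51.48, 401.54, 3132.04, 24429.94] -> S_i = 6.60*7.80^i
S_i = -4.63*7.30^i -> [-4.63, -33.8, -246.73, -1801.15, -13148.39]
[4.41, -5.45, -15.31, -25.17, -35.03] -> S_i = 4.41 + -9.86*i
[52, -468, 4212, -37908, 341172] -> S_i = 52*-9^i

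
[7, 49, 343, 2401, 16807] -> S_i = 7*7^i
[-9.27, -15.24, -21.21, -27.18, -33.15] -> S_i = -9.27 + -5.97*i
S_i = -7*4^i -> [-7, -28, -112, -448, -1792]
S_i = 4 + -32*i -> [4, -28, -60, -92, -124]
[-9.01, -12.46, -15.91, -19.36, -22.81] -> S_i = -9.01 + -3.45*i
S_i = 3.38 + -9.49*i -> [3.38, -6.11, -15.6, -25.09, -34.58]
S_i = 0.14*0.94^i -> [0.14, 0.13, 0.12, 0.12, 0.11]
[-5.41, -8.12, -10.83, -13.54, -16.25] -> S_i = -5.41 + -2.71*i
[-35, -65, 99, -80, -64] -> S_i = Random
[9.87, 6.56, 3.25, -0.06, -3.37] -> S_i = 9.87 + -3.31*i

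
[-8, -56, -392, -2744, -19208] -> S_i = -8*7^i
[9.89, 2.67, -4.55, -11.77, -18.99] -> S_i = 9.89 + -7.22*i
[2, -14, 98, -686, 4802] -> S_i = 2*-7^i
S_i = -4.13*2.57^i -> [-4.13, -10.61, -27.28, -70.11, -180.17]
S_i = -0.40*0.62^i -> [-0.4, -0.25, -0.15, -0.1, -0.06]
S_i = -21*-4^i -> [-21, 84, -336, 1344, -5376]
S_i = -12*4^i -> [-12, -48, -192, -768, -3072]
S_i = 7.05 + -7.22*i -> [7.05, -0.17, -7.39, -14.61, -21.83]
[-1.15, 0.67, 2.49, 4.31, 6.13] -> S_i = -1.15 + 1.82*i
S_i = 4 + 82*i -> [4, 86, 168, 250, 332]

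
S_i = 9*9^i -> [9, 81, 729, 6561, 59049]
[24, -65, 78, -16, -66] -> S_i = Random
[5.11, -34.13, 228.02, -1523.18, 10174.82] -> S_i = 5.11*(-6.68)^i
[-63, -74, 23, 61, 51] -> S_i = Random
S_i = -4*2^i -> [-4, -8, -16, -32, -64]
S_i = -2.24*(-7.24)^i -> [-2.24, 16.22, -117.42, 850.09, -6154.63]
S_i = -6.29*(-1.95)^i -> [-6.29, 12.27, -23.92, 46.64, -90.95]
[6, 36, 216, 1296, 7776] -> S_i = 6*6^i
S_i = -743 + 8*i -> [-743, -735, -727, -719, -711]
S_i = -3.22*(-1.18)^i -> [-3.22, 3.8, -4.48, 5.29, -6.24]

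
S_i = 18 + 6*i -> [18, 24, 30, 36, 42]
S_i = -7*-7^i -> [-7, 49, -343, 2401, -16807]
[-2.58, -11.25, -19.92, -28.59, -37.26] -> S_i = -2.58 + -8.67*i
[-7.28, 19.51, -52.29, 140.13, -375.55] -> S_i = -7.28*(-2.68)^i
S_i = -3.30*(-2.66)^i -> [-3.3, 8.78, -23.35, 62.11, -165.21]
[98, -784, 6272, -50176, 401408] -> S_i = 98*-8^i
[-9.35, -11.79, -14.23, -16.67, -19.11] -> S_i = -9.35 + -2.44*i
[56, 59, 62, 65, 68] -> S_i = 56 + 3*i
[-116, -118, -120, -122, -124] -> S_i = -116 + -2*i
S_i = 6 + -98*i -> [6, -92, -190, -288, -386]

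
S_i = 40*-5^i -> [40, -200, 1000, -5000, 25000]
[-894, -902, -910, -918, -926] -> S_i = -894 + -8*i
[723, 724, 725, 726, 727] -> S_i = 723 + 1*i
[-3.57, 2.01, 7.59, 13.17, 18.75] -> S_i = -3.57 + 5.58*i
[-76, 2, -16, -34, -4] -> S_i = Random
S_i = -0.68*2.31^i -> [-0.68, -1.57, -3.63, -8.38, -19.36]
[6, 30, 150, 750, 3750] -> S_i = 6*5^i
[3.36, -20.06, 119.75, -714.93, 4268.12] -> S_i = 3.36*(-5.97)^i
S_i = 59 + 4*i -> [59, 63, 67, 71, 75]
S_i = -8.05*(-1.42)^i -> [-8.05, 11.43, -16.23, 23.05, -32.73]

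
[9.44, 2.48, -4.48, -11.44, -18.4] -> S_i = 9.44 + -6.96*i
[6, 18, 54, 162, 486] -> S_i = 6*3^i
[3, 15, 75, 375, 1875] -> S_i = 3*5^i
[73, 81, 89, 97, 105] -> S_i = 73 + 8*i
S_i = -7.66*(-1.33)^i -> [-7.66, 10.19, -13.55, 18.02, -23.97]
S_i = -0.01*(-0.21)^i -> [-0.01, 0.0, -0.0, 0.0, -0.0]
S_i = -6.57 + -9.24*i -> [-6.57, -15.81, -25.05, -34.29, -43.53]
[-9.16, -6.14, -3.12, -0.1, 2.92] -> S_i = -9.16 + 3.02*i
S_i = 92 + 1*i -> [92, 93, 94, 95, 96]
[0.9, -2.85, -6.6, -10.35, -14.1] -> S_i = 0.90 + -3.75*i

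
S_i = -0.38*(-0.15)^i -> [-0.38, 0.06, -0.01, 0.0, -0.0]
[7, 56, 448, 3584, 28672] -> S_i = 7*8^i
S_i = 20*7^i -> [20, 140, 980, 6860, 48020]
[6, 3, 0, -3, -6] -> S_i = 6 + -3*i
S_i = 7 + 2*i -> [7, 9, 11, 13, 15]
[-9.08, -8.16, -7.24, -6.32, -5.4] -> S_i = -9.08 + 0.92*i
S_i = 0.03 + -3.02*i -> [0.03, -2.99, -6.01, -9.03, -12.05]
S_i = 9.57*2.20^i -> [9.57, 21.05, 46.32, 101.9, 224.18]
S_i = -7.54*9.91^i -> [-7.54, -74.72, -740.49, -7338.25, -72722.03]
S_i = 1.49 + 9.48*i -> [1.49, 10.97, 20.45, 29.93, 39.41]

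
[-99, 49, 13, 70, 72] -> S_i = Random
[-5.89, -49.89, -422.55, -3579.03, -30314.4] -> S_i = -5.89*8.47^i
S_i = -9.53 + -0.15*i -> [-9.53, -9.68, -9.83, -9.98, -10.13]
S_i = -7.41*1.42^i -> [-7.41, -10.52, -14.94, -21.22, -30.13]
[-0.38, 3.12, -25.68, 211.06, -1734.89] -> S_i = -0.38*(-8.22)^i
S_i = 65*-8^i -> [65, -520, 4160, -33280, 266240]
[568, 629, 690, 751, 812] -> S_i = 568 + 61*i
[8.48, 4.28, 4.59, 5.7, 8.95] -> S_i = Random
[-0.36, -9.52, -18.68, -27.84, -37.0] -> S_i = -0.36 + -9.16*i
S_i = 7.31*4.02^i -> [7.31, 29.39, 118.13, 474.89, 1909.07]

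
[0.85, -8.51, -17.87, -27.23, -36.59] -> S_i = 0.85 + -9.36*i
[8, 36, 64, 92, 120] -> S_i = 8 + 28*i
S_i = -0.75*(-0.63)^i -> [-0.75, 0.47, -0.3, 0.19, -0.12]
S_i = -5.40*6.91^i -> [-5.4, -37.31, -257.84, -1781.67, -12311.36]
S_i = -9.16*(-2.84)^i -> [-9.16, 26.01, -73.88, 209.82, -595.89]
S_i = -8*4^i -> [-8, -32, -128, -512, -2048]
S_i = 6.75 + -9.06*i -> [6.75, -2.31, -11.37, -20.43, -29.49]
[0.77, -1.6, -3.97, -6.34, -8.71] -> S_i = 0.77 + -2.37*i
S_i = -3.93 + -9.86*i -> [-3.93, -13.79, -23.65, -33.51, -43.37]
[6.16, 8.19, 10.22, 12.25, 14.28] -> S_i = 6.16 + 2.03*i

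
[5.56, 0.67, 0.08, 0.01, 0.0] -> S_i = 5.56*0.12^i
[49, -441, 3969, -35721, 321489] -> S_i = 49*-9^i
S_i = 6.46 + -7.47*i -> [6.46, -1.01, -8.48, -15.95, -23.42]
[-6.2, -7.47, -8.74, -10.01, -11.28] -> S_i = -6.20 + -1.27*i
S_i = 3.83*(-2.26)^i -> [3.83, -8.66, 19.56, -44.21, 99.92]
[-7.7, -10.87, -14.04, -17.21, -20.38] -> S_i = -7.70 + -3.17*i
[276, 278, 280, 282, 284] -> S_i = 276 + 2*i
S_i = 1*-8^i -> [1, -8, 64, -512, 4096]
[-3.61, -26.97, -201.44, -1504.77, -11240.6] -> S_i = -3.61*7.47^i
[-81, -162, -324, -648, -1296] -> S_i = -81*2^i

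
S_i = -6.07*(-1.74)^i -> [-6.07, 10.56, -18.38, 31.98, -55.64]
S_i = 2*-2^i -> [2, -4, 8, -16, 32]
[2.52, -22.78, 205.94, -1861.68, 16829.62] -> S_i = 2.52*(-9.04)^i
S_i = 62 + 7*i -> [62, 69, 76, 83, 90]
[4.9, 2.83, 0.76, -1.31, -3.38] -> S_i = 4.90 + -2.07*i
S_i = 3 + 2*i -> [3, 5, 7, 9, 11]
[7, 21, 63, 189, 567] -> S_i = 7*3^i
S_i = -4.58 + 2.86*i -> [-4.58, -1.72, 1.14, 4.0, 6.86]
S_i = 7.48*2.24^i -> [7.48, 16.76, 37.53, 84.07, 188.32]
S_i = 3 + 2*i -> [3, 5, 7, 9, 11]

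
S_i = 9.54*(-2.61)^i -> [9.54, -24.9, 64.99, -169.62, 442.7]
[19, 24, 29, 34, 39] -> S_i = 19 + 5*i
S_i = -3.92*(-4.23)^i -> [-3.92, 16.58, -70.14, 296.69, -1255.01]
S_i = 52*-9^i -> [52, -468, 4212, -37908, 341172]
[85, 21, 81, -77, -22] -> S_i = Random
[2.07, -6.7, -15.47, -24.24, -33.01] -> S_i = 2.07 + -8.77*i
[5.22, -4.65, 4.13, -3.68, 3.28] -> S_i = 5.22*(-0.89)^i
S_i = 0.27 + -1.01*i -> [0.27, -0.74, -1.75, -2.76, -3.77]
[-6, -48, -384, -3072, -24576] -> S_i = -6*8^i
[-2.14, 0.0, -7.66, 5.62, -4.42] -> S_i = Random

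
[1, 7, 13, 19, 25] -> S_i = 1 + 6*i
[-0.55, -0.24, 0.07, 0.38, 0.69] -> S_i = -0.55 + 0.31*i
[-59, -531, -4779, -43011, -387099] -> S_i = -59*9^i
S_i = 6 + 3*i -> [6, 9, 12, 15, 18]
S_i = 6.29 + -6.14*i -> [6.29, 0.15, -5.99, -12.13, -18.27]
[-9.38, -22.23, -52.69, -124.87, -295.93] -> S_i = -9.38*2.37^i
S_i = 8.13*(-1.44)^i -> [8.13, -11.71, 16.86, -24.28, 34.96]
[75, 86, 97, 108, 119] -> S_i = 75 + 11*i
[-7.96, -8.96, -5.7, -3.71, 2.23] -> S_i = Random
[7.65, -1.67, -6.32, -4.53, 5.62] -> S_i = Random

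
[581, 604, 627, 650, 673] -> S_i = 581 + 23*i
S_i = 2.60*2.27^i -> [2.6, 5.9, 13.4, 30.41, 69.04]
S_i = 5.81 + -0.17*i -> [5.81, 5.64, 5.47, 5.3, 5.13]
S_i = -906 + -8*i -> [-906, -914, -922, -930, -938]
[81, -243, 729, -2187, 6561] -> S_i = 81*-3^i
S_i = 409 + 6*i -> [409, 415, 421, 427, 433]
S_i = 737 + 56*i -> [737, 793, 849, 905, 961]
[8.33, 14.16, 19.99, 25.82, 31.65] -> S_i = 8.33 + 5.83*i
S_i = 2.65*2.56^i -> [2.65, 6.78, 17.37, 44.46, 113.82]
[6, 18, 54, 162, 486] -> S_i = 6*3^i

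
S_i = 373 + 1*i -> [373, 374, 375, 376, 377]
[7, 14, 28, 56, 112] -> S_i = 7*2^i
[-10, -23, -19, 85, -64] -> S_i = Random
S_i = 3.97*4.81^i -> [3.97, 19.1, 91.85, 441.8, 2125.06]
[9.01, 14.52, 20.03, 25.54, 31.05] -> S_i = 9.01 + 5.51*i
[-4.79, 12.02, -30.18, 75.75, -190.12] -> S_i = -4.79*(-2.51)^i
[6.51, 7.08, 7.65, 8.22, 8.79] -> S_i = 6.51 + 0.57*i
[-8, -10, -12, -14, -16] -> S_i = -8 + -2*i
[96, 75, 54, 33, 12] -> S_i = 96 + -21*i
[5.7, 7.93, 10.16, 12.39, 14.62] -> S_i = 5.70 + 2.23*i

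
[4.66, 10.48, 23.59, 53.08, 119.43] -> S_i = 4.66*2.25^i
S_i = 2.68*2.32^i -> [2.68, 6.22, 14.42, 33.47, 77.64]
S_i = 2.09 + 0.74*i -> [2.09, 2.83, 3.57, 4.31, 5.05]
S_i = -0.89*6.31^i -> [-0.89, -5.62, -35.44, -223.6, -1410.94]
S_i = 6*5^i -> [6, 30, 150, 750, 3750]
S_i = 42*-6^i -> [42, -252, 1512, -9072, 54432]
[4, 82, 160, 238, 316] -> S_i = 4 + 78*i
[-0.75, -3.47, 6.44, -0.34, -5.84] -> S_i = Random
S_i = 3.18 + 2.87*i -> [3.18, 6.05, 8.92, 11.79, 14.66]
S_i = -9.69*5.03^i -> [-9.69, -48.74, -245.17, -1233.18, -6202.91]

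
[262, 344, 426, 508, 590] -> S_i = 262 + 82*i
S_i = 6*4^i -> [6, 24, 96, 384, 1536]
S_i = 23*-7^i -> [23, -161, 1127, -7889, 55223]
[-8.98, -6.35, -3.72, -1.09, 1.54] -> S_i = -8.98 + 2.63*i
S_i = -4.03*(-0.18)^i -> [-4.03, 0.73, -0.13, 0.02, -0.0]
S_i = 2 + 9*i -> [2, 11, 20, 29, 38]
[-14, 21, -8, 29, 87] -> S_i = Random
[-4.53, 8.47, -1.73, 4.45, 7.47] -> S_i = Random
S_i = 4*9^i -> [4, 36, 324, 2916, 26244]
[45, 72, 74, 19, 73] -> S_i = Random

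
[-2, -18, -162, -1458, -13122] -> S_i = -2*9^i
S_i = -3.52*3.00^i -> [-3.52, -10.56, -31.68, -95.04, -285.12]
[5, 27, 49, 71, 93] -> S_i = 5 + 22*i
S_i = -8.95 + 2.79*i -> [-8.95, -6.16, -3.37, -0.58, 2.21]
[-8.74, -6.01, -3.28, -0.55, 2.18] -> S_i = -8.74 + 2.73*i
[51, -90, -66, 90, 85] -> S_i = Random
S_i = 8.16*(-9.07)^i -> [8.16, -74.01, 671.28, -6088.52, 55222.91]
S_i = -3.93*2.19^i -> [-3.93, -8.61, -18.85, -41.28, -90.4]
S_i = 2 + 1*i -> [2, 3, 4, 5, 6]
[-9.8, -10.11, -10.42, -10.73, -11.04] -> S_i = -9.80 + -0.31*i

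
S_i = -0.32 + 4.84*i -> [-0.32, 4.52, 9.36, 14.2, 19.04]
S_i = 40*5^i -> [40, 200, 1000, 5000, 25000]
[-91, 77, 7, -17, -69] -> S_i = Random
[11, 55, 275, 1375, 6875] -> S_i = 11*5^i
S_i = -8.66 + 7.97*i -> [-8.66, -0.69, 7.28, 15.25, 23.22]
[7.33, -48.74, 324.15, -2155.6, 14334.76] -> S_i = 7.33*(-6.65)^i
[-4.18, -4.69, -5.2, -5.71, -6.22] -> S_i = -4.18 + -0.51*i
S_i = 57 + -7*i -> [57, 50, 43, 36, 29]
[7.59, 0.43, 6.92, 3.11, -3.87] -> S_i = Random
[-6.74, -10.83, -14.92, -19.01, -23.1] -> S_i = -6.74 + -4.09*i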